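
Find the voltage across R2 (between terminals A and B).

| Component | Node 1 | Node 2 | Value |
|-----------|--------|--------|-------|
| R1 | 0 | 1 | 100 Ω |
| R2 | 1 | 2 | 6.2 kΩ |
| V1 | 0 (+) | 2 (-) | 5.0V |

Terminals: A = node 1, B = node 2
R1 and R2 are in series across V1 (node 0 → node 1 → node 2), and the output A–B is taken across R2, so this is a voltage divider.
Series current: I = V1/(R1 + R2) = 5/(100 + 6200) = 5/6300 = 0.0007937 A
V_R2 = I × R2 = V1 × R2/(R1 + R2) = 5 × 6200/6300 = 4.921 V

Final answer: 4.921 V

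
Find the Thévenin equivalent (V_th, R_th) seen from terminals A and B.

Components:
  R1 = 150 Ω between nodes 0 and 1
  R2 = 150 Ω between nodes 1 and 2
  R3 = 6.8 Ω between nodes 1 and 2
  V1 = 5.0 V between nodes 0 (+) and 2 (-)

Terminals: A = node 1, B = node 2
Step 1 — V_th is the open-circuit voltage V_A - V_B (nothing connected across the terminals).
Nodal analysis, taking node 2 as the 0 V reference.
Source V1 fixes V_0 = 5 V.
KCL at each unknown node (sum of currents leaving = 0; resistances in Ω):
  Node 1: (V_1 - 5)/150 + (V_1 - 0)/150 + (V_1 - 0)/6.8 = 0
Collecting terms: 0.1604 × V_1 = 0.03333  =>  V_1 = 0.2078 V
V_th = V_1 - V_2 = 0.2078 - 0 = 0.2078 V
Step 2 — R_th: zero the source — replace V1 by a short circuit (node 2 merges into node 0) — and find the resistance seen between A (node 1) and B (node 0).
Reduce the network between node 1 (A) and node 0 (B) by series/parallel combination:
  Rp1 = R1 ‖ R2 ‖ R3 (parallel, all between nodes 0 and 1) = 1/(1/150 + 1/150 + 1/6.8) = 6.235 Ω
R_th = 6.235 Ω

Final answer: V_th = 0.2078 V, R_th = 6.235 Ω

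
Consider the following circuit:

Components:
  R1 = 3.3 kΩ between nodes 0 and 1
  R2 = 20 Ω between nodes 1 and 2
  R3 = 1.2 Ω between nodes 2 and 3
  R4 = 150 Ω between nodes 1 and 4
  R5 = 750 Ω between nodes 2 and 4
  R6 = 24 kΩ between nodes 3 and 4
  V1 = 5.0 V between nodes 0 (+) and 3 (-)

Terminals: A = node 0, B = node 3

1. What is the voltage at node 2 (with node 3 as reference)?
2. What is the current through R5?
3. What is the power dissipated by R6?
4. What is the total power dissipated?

Nodal analysis, taking node 3 as the 0 V reference.
Source V1 fixes V_0 = 5 V.
KCL at each unknown node (sum of currents leaving = 0; resistances in Ω):
  Node 1: (V_1 - 5)/3300 + (V_1 - V_2)/20 + (V_1 - V_4)/150 = 0
  Node 2: (V_2 - V_1)/20 + (V_2 - 0)/1.2 + (V_2 - V_4)/750 = 0
  Node 4: (V_4 - V_1)/150 + (V_4 - V_2)/750 + (V_4 - 0)/24000 = 0
Collecting terms (coefficients in siemens):
  0.05697·V_1 - 0.05·V_2 - 0.006667·V_4 = 0.001515
  0.8847·V_2 - 0.05·V_1 - 0.001333·V_4 = 0
  0.008042·V_4 - 0.006667·V_1 - 0.001333·V_2 = 0
Solving these 3 simultaneous equations (Gaussian elimination) gives:
  V_1 = 0.03125 V, V_2 = 0.001806 V, V_4 = 0.0262 V
Part 1:
  Read off the nodal solution: V_2 = 0.001806 V
Part 2:
  I_R5 = (V_2 - V_4)/R5 = (0.001806 - 0.0262)/750 = -0.00003253 A
  Magnitude: I_R5 = 0.00003253 A
Part 3:
  I_R6 = (V_3 - V_4)/R6 = (0 - 0.0262)/24000 = -0.000001092 A
  P_R6 = I_R6² × R6 = (-0.000001092)² × 24000 = 0.00000002861 W
Part 4:
  Power in each resistor, P = (ΔV)²/R:
    P_R1 = (5 - 0.03125)²/3300 = 0.007481 W
    P_R2 = (0.03125 - 0.001806)²/20 = 0.00004334 W
    P_R3 = (0.001806 - 0)²/1.2 = 0.000002717 W
    P_R4 = (0.03125 - 0.0262)²/150 = 0.0000001696 W
    P_R5 = (0.001806 - 0.0262)²/750 = 0.0000007937 W
    P_R6 = (0 - 0.0262)²/24000 = 0.00000002861 W
  P_total = P_R1 + P_R2 + P_R3 + P_R4 + P_R5 + P_R6 = 0.007528 W

Final answers:
1. V_2 = 0.001806 V
2. I_R5 = 3.253e-05 A
3. P_R6 = 2.861e-08 W
4. P_total = 0.007528 W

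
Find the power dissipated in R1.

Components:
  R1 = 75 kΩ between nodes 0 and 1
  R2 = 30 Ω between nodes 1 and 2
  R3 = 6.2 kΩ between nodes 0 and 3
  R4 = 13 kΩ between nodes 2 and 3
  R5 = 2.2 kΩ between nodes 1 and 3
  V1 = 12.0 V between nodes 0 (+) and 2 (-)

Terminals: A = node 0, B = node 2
Nodal analysis, taking node 2 as the 0 V reference.
Source V1 fixes V_0 = 12 V.
KCL at each unknown node (sum of currents leaving = 0; resistances in Ω):
  Node 1: (V_1 - 12)/75000 + (V_1 - 0)/30 + (V_1 - V_3)/2200 = 0
  Node 3: (V_3 - 12)/6200 + (V_3 - 0)/13000 + (V_3 - V_1)/2200 = 0
Collecting terms (coefficients in siemens):
  0.0338·V_1 - 0.0004545·V_3 = 0.00016
  0.0006928·V_3 - 0.0004545·V_1 = 0.001935
Determinant D = (0.0338)(0.0006928) - (-0.0004545)(-0.0004545) = 0.00002321
V_1 = [(0.00016)(0.0006928) - (-0.0004545)(0.001935)]/D = 0.04268 V
V_3 = [(0.0338)(0.001935) - (0.00016)(-0.0004545)]/D = 2.822 V
I_R1 = (V_0 - V_1)/R1 = (12 - 0.04268)/75000 = 0.0001594 A
P_R1 = I_R1² × R1 = (0.0001594)² × 75000 = 0.001906 W

Final answer: 0.001906 W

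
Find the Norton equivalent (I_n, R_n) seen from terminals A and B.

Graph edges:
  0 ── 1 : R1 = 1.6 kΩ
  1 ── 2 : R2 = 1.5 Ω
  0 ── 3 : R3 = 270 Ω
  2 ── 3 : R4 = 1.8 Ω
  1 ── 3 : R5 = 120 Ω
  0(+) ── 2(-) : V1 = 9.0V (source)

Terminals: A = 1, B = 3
Find the Thévenin equivalent first; then I_n = V_th/R_th and R_n = R_th.
Step 1 — V_th is the open-circuit voltage V_A - V_B (nothing connected across the terminals).
Nodal analysis, taking node 2 as the 0 V reference.
Source V1 fixes V_0 = 9 V.
KCL at each unknown node (sum of currents leaving = 0; resistances in Ω):
  Node 1: (V_1 - 9)/1600 + (V_1 - 0)/1.5 + (V_1 - V_3)/120 = 0
  Node 3: (V_3 - 9)/270 + (V_3 - 0)/1.8 + (V_3 - V_1)/120 = 0
Collecting terms (coefficients in siemens):
  0.6756·V_1 - 0.008333·V_3 = 0.005625
  0.5676·V_3 - 0.008333·V_1 = 0.03333
Determinant D = (0.6756)(0.5676) - (-0.008333)(-0.008333) = 0.3834
V_1 = [(0.005625)(0.5676) - (-0.008333)(0.03333)]/D = 0.009052 V
V_3 = [(0.6756)(0.03333) - (0.005625)(-0.008333)]/D = 0.05886 V
V_th = V_1 - V_3 = 0.009052 - 0.05886 = -0.04981 V
Step 2 — R_th: zero the source — replace V1 by a short circuit (node 2 merges into node 0) — and find the resistance seen between A (node 1) and B (node 3).
Reduce the network between node 1 (A) and node 3 (B) by series/parallel combination:
  Rp1 = R1 ‖ R2 (parallel, both between nodes 0 and 1) = 1/(1/1600 + 1/1.5) = 1.499 Ω
  Rp2 = R3 ‖ R4 (parallel, both between nodes 0 and 3) = 1/(1/270 + 1/1.8) = 1.788 Ω
  Rs1 = Rp1 + Rp2 (series, joined only at node 0) = 1.499 + 1.788 = 3.287 Ω
  Rp3 = R5 ‖ Rs1 (parallel, both between nodes 1 and 3) = 1/(1/120 + 1/3.287) = 3.199 Ω
R_th = 3.199 Ω
I_n = V_th/R_th = -0.04981/3.199 = -0.01557 A, and R_n = R_th = 3.199 Ω

Final answer: I_n = -0.01557 A, R_n = 3.199 Ω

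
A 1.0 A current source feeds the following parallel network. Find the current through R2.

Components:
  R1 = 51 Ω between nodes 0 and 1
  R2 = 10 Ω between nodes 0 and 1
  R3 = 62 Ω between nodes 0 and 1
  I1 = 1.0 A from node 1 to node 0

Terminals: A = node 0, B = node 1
All resistors sit directly between nodes 0 and 1, so they are in parallel and share one voltage V; the full source current 1 A splits among them.
1/R_par = 1/51 + 1/10 + 1/62 = 0.1357 S  =>  R_par = 7.367 Ω
V = I × R_par = 1 × 7.367 = 7.367 V
I_R2 = V/R2 = 7.367/10 = 0.7367 A

Final answer: 0.7367 A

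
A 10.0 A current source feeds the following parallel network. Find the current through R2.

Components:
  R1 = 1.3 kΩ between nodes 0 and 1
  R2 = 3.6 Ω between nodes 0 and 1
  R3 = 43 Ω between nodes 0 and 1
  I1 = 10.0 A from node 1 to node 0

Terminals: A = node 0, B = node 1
All resistors sit directly between nodes 0 and 1, so they are in parallel and share one voltage V; the full source current 10 A splits among them.
1/R_par = 1/1300 + 1/3.6 + 1/43 = 0.3018 S  =>  R_par = 3.313 Ω
V = I × R_par = 10 × 3.313 = 33.13 V
I_R2 = V/R2 = 33.13/3.6 = 9.204 A

Final answer: 9.204 A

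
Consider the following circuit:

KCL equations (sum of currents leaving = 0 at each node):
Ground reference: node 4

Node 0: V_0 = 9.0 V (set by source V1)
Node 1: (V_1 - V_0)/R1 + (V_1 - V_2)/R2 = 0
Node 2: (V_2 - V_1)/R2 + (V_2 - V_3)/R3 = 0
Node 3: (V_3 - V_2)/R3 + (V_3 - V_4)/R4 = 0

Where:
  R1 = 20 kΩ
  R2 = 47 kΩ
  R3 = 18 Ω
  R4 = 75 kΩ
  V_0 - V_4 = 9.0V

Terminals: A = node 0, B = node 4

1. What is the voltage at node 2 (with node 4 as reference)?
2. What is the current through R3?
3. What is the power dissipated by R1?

Nodal analysis, taking node 4 as the 0 V reference.
Source V1 fixes V_0 = 9 V.
KCL at each unknown node (sum of currents leaving = 0; resistances in Ω):
  Node 1: (V_1 - 9)/20000 + (V_1 - V_2)/47000 = 0
  Node 2: (V_2 - V_1)/47000 + (V_2 - V_3)/18 = 0
  Node 3: (V_3 - V_2)/18 + (V_3 - 0)/75000 = 0
Collecting terms (coefficients in siemens):
  0.00007128·V_1 - 0.00002128·V_2 = 0.00045
  0.05558·V_2 - 0.00002128·V_1 - 0.05556·V_3 = 0
  0.05557·V_3 - 0.05556·V_2 = 0
Solving these 3 simultaneous equations (Gaussian elimination) gives:
  V_1 = 7.733 V, V_2 = 4.754 V, V_3 = 4.753 V
Part 1:
  Read off the nodal solution: V_2 = 4.754 V
Part 2:
  I_R3 = (V_2 - V_3)/R3 = (4.754 - 4.753)/18 = 0.00006337 A
  Magnitude: I_R3 = 0.00006337 A
Part 3:
  I_R1 = (V_0 - V_1)/R1 = (9 - 7.733)/20000 = 0.00006337 A
  P_R1 = I_R1² × R1 = (0.00006337)² × 20000 = 0.00008032 W

Final answers:
1. V_2 = 4.754 V
2. I_R3 = 6.337e-05 A
3. P_R1 = 8.032e-05 W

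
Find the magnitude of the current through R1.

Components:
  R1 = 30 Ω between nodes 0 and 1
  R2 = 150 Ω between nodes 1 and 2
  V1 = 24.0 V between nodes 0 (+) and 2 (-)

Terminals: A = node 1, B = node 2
Nodal analysis, taking node 2 as the 0 V reference.
Source V1 fixes V_0 = 24 V.
KCL at each unknown node (sum of currents leaving = 0; resistances in Ω):
  Node 1: (V_1 - 24)/30 + (V_1 - 0)/150 = 0
Collecting terms: 0.04 × V_1 = 0.8  =>  V_1 = 20 V
I_R1 = (V_0 - V_1)/R1 = (24 - 20)/30 = 0.1333 A
|I_R1| = 0.1333 A

Final answer: |I_R1| = 0.1333 A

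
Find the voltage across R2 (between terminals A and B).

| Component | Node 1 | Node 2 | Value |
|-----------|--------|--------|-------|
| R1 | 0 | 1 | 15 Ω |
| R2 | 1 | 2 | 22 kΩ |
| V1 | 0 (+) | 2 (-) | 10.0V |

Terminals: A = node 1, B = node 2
R1 and R2 are in series across V1 (node 0 → node 1 → node 2), and the output A–B is taken across R2, so this is a voltage divider.
Series current: I = V1/(R1 + R2) = 10/(15 + 22000) = 10/22020 = 0.0004542 A
V_R2 = I × R2 = V1 × R2/(R1 + R2) = 10 × 22000/22020 = 9.993 V

Final answer: 9.993 V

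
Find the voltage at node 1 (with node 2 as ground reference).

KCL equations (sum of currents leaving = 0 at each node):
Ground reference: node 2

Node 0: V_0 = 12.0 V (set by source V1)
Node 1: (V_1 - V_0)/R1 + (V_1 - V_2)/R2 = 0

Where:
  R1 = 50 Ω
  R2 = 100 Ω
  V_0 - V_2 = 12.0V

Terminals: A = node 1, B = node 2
Nodal analysis, taking node 2 as the 0 V reference.
Source V1 fixes V_0 = 12 V.
KCL at each unknown node (sum of currents leaving = 0; resistances in Ω):
  Node 1: (V_1 - 12)/50 + (V_1 - 0)/100 = 0
Collecting terms: 0.03 × V_1 = 0.24  =>  V_1 = 8 V
The requested potential is V_1 = 8 V.

Final answer: V_1 = 8 V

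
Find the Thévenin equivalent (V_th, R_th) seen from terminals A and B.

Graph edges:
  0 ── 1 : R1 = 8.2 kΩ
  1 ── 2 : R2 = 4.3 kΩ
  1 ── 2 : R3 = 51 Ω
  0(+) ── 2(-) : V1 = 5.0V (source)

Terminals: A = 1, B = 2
Step 1 — V_th is the open-circuit voltage V_A - V_B (nothing connected across the terminals).
Nodal analysis, taking node 2 as the 0 V reference.
Source V1 fixes V_0 = 5 V.
KCL at each unknown node (sum of currents leaving = 0; resistances in Ω):
  Node 1: (V_1 - 5)/8200 + (V_1 - 0)/4300 + (V_1 - 0)/51 = 0
Collecting terms: 0.01996 × V_1 = 0.0006098  =>  V_1 = 0.03055 V
V_th = V_1 - V_2 = 0.03055 - 0 = 0.03055 V
Step 2 — R_th: zero the source — replace V1 by a short circuit (node 2 merges into node 0) — and find the resistance seen between A (node 1) and B (node 0).
Reduce the network between node 1 (A) and node 0 (B) by series/parallel combination:
  Rp1 = R1 ‖ R2 ‖ R3 (parallel, all between nodes 0 and 1) = 1/(1/8200 + 1/4300 + 1/51) = 50.09 Ω
R_th = 50.09 Ω

Final answer: V_th = 0.03055 V, R_th = 50.09 Ω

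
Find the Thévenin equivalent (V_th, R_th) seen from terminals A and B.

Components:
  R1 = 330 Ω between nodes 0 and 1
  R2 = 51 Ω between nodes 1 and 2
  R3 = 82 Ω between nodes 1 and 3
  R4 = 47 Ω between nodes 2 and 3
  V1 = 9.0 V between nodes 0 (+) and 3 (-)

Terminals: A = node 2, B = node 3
Step 1 — V_th is the open-circuit voltage V_A - V_B (nothing connected across the terminals).
Nodal analysis, taking node 3 as the 0 V reference.
Source V1 fixes V_0 = 9 V.
KCL at each unknown node (sum of currents leaving = 0; resistances in Ω):
  Node 1: (V_1 - 9)/330 + (V_1 - V_2)/51 + (V_1 - 0)/82 = 0
  Node 2: (V_2 - V_1)/51 + (V_2 - 0)/47 = 0
Collecting terms (coefficients in siemens):
  0.03483·V_1 - 0.01961·V_2 = 0.02727
  0.04088·V_2 - 0.01961·V_1 = 0
Determinant D = (0.03483)(0.04088) - (-0.01961)(-0.01961) = 0.00104
V_1 = [(0.02727)(0.04088) - (-0.01961)(0)]/D = 1.072 V
V_2 = [(0.03483)(0) - (0.02727)(-0.01961)]/D = 0.5144 V
V_th = V_2 - V_3 = 0.5144 - 0 = 0.5144 V
Step 2 — R_th: zero the source — replace V1 by a short circuit (node 3 merges into node 0) — and find the resistance seen between A (node 2) and B (node 0).
Reduce the network between node 2 (A) and node 0 (B) by series/parallel combination:
  Rp1 = R1 ‖ R3 (parallel, both between nodes 0 and 1) = 1/(1/330 + 1/82) = 65.68 Ω
  Rs1 = R2 + Rp1 (series, joined only at node 1) = 51 + 65.68 = 116.7 Ω
  Rp2 = R4 ‖ Rs1 (parallel, both between nodes 0 and 2) = 1/(1/47 + 1/116.7) = 33.5 Ω
R_th = 33.5 Ω

Final answer: V_th = 0.5144 V, R_th = 33.5 Ω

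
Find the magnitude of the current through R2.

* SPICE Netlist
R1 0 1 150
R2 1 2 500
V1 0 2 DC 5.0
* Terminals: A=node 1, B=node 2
Nodal analysis, taking node 2 as the 0 V reference.
Source V1 fixes V_0 = 5 V.
KCL at each unknown node (sum of currents leaving = 0; resistances in Ω):
  Node 1: (V_1 - 5)/150 + (V_1 - 0)/500 = 0
Collecting terms: 0.008667 × V_1 = 0.03333  =>  V_1 = 3.846 V
I_R2 = (V_1 - V_2)/R2 = (3.846 - 0)/500 = 0.007692 A
|I_R2| = 0.007692 A

Final answer: |I_R2| = 0.007692 A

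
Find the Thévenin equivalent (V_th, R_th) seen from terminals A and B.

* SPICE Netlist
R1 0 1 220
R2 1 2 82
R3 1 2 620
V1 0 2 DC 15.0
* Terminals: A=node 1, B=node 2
Step 1 — V_th is the open-circuit voltage V_A - V_B (nothing connected across the terminals).
Nodal analysis, taking node 2 as the 0 V reference.
Source V1 fixes V_0 = 15 V.
KCL at each unknown node (sum of currents leaving = 0; resistances in Ω):
  Node 1: (V_1 - 15)/220 + (V_1 - 0)/82 + (V_1 - 0)/620 = 0
Collecting terms: 0.01835 × V_1 = 0.06818  =>  V_1 = 3.715 V
V_th = V_1 - V_2 = 3.715 - 0 = 3.715 V
Step 2 — R_th: zero the source — replace V1 by a short circuit (node 2 merges into node 0) — and find the resistance seen between A (node 1) and B (node 0).
Reduce the network between node 1 (A) and node 0 (B) by series/parallel combination:
  Rp1 = R1 ‖ R2 ‖ R3 (parallel, all between nodes 0 and 1) = 1/(1/220 + 1/82 + 1/620) = 54.49 Ω
R_th = 54.49 Ω

Final answer: V_th = 3.715 V, R_th = 54.49 Ω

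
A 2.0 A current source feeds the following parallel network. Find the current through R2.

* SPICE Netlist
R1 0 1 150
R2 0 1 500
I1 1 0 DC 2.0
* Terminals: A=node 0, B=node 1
All resistors sit directly between nodes 0 and 1, so they are in parallel and share one voltage V; the full source current 2 A splits among them.
1/R_par = 1/150 + 1/500 = 0.008667 S  =>  R_par = 115.4 Ω
V = I × R_par = 2 × 115.4 = 230.8 V
I_R2 = V/R2 = 230.8/500 = 0.4615 A

Final answer: 0.4615 A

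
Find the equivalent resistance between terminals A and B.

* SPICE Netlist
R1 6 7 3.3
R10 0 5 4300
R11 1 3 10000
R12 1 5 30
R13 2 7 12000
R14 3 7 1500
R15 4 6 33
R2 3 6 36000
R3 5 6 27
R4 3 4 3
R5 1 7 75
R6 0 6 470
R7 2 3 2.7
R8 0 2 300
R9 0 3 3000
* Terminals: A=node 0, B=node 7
The network is not a plain series/parallel combination. Inject a 1 A test current into terminal A (node 0) and return it from terminal B (node 7); then R_eq = V_A / (1 A).
Nodal analysis, taking node 7 as the 0 V reference.
Current source I_test pushes 1 A into node 0 and draws it out of node 7.
KCL at each unknown node (sum of currents leaving = 0; resistances in Ω):
  Node 0: (V_0 - V_6)/470 + (V_0 - V_2)/300 + (V_0 - V_3)/3000 + (V_0 - V_5)/4300 - 1 = 0
  Node 1: (V_1 - 0)/75 + (V_1 - V_3)/10000 + (V_1 - V_5)/30 = 0
  Node 2: (V_2 - V_0)/300 + (V_2 - V_3)/2.7 + (V_2 - 0)/12000 = 0
  Node 3: (V_3 - V_0)/3000 + (V_3 - V_1)/10000 + (V_3 - V_2)/2.7 + (V_3 - V_6)/36000 + (V_3 - V_4)/3 + (V_3 - 0)/1500 = 0
  Node 4: (V_4 - V_3)/3 + (V_4 - V_6)/33 = 0
  Node 5: (V_5 - V_0)/4300 + (V_5 - V_1)/30 + (V_5 - V_6)/27 = 0
  Node 6: (V_6 - V_0)/470 + (V_6 - V_3)/36000 + (V_6 - V_4)/33 + (V_6 - V_5)/27 + (V_6 - 0)/3.3 = 0
Collecting terms (coefficients in siemens):
  0.006027·V_0 - 0.003333·V_2 - 0.0003333·V_3 - 0.0002326·V_5 - 0.002128·V_6 = 1
  0.04677·V_1 - 0.0001·V_3 - 0.03333·V_5 = 0
  0.3738·V_2 - 0.003333·V_0 - 0.3704·V_3 = 0
  0.7048·V_3 - 0.0003333·V_0 - 0.0001·V_1 - 0.3704·V_2 - 0.3333·V_4 - 0.00002778·V_6 = 0
  0.3636·V_4 - 0.3333·V_3 - 0.0303·V_6 = 0
  0.0706·V_5 - 0.0002326·V_0 - 0.03333·V_1 - 0.03704·V_6 = 0
  0.3725·V_6 - 0.002128·V_0 - 0.00002778·V_3 - 0.0303·V_4 - 0.03704·V_5 = 0
Solving these 7 simultaneous equations (Gaussian elimination) gives:
  V_0 = 182.1 V, V_1 = 2.484 V, V_2 = 24.62 V, V_3 = 23.21 V
  V_4 = 21.53 V, V_5 = 3.416 V, V_6 = 3.133 V
R_eq = V_0 / 1 A = 182.1 Ω

Final answer: 182.1 Ω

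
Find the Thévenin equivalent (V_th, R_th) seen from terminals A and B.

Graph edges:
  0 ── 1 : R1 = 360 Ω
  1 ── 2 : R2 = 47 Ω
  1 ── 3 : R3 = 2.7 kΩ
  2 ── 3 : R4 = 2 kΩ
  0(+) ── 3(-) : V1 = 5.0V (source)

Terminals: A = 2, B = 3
Step 1 — V_th is the open-circuit voltage V_A - V_B (nothing connected across the terminals).
Nodal analysis, taking node 3 as the 0 V reference.
Source V1 fixes V_0 = 5 V.
KCL at each unknown node (sum of currents leaving = 0; resistances in Ω):
  Node 1: (V_1 - 5)/360 + (V_1 - V_2)/47 + (V_1 - 0)/2700 = 0
  Node 2: (V_2 - V_1)/47 + (V_2 - 0)/2000 = 0
Collecting terms (coefficients in siemens):
  0.02442·V_1 - 0.02128·V_2 = 0.01389
  0.02178·V_2 - 0.02128·V_1 = 0
Determinant D = (0.02442)(0.02178) - (-0.02128)(-0.02128) = 0.00007919
V_1 = [(0.01389)(0.02178) - (-0.02128)(0)]/D = 3.819 V
V_2 = [(0.02442)(0) - (0.01389)(-0.02128)]/D = 3.731 V
V_th = V_2 - V_3 = 3.731 - 0 = 3.731 V
Step 2 — R_th: zero the source — replace V1 by a short circuit (node 3 merges into node 0) — and find the resistance seen between A (node 2) and B (node 0).
Reduce the network between node 2 (A) and node 0 (B) by series/parallel combination:
  Rp1 = R1 ‖ R3 (parallel, both between nodes 0 and 1) = 1/(1/360 + 1/2700) = 317.6 Ω
  Rs1 = R2 + Rp1 (series, joined only at node 1) = 47 + 317.6 = 364.6 Ω
  Rp2 = R4 ‖ Rs1 (parallel, both between nodes 0 and 2) = 1/(1/2000 + 1/364.6) = 308.4 Ω
R_th = 308.4 Ω

Final answer: V_th = 3.731 V, R_th = 308.4 Ω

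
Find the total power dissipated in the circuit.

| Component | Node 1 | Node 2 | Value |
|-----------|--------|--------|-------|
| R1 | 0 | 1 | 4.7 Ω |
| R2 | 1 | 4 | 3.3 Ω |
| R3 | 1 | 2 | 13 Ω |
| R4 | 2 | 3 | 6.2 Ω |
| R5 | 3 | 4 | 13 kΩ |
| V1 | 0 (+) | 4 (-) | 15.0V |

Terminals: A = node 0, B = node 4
Nodal analysis, taking node 4 as the 0 V reference.
Source V1 fixes V_0 = 15 V.
KCL at each unknown node (sum of currents leaving = 0; resistances in Ω):
  Node 1: (V_1 - 15)/4.7 + (V_1 - 0)/3.3 + (V_1 - V_2)/13 = 0
  Node 2: (V_2 - V_1)/13 + (V_2 - V_3)/6.2 = 0
  Node 3: (V_3 - V_2)/6.2 + (V_3 - 0)/13000 = 0
Collecting terms (coefficients in siemens):
  0.5927·V_1 - 0.07692·V_2 = 3.191
  0.2382·V_2 - 0.07692·V_1 - 0.1613·V_3 = 0
  0.1614·V_3 - 0.1613·V_2 = 0
Solving these 3 simultaneous equations (Gaussian elimination) gives:
  V_1 = 6.187 V, V_2 = 6.18 V, V_3 = 6.177 V
Power in each resistor, P = (ΔV)²/R:
  P_R1 = (15 - 6.187)²/4.7 = 16.53 W
  P_R2 = (6.187 - 0)²/3.3 = 11.6 W
  P_R3 = (6.187 - 6.18)²/13 = 0.000002935 W
  P_R4 = (6.18 - 6.177)²/6.2 = 0.0000014 W
  P_R5 = (6.177 - 0)²/13000 = 0.002935 W
P_total = P_R1 + P_R2 + P_R3 + P_R4 + P_R5 = 28.13 W

Final answer: 28.13 W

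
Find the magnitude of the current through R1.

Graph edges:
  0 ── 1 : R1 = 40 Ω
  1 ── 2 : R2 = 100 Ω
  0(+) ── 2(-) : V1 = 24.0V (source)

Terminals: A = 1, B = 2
Nodal analysis, taking node 2 as the 0 V reference.
Source V1 fixes V_0 = 24 V.
KCL at each unknown node (sum of currents leaving = 0; resistances in Ω):
  Node 1: (V_1 - 24)/40 + (V_1 - 0)/100 = 0
Collecting terms: 0.035 × V_1 = 0.6  =>  V_1 = 17.14 V
I_R1 = (V_0 - V_1)/R1 = (24 - 17.14)/40 = 0.1714 A
|I_R1| = 0.1714 A

Final answer: |I_R1| = 0.1714 A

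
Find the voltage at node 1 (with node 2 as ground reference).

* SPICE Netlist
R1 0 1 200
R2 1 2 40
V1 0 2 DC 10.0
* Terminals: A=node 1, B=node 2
Nodal analysis, taking node 2 as the 0 V reference.
Source V1 fixes V_0 = 10 V.
KCL at each unknown node (sum of currents leaving = 0; resistances in Ω):
  Node 1: (V_1 - 10)/200 + (V_1 - 0)/40 = 0
Collecting terms: 0.03 × V_1 = 0.05  =>  V_1 = 1.667 V
The requested potential is V_1 = 1.667 V.

Final answer: V_1 = 1.667 V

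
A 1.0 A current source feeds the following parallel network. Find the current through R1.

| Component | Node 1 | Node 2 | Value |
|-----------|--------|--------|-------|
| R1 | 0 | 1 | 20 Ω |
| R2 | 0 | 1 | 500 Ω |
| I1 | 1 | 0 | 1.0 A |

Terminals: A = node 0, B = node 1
All resistors sit directly between nodes 0 and 1, so they are in parallel and share one voltage V; the full source current 1 A splits among them.
1/R_par = 1/20 + 1/500 = 0.052 S  =>  R_par = 19.23 Ω
V = I × R_par = 1 × 19.23 = 19.23 V
I_R1 = V/R1 = 19.23/20 = 0.9615 A

Final answer: 0.9615 A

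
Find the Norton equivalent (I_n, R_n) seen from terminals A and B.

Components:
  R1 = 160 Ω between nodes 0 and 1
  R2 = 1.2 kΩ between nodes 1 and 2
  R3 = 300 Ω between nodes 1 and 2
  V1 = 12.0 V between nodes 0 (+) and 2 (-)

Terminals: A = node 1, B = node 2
Find the Thévenin equivalent first; then I_n = V_th/R_th and R_n = R_th.
Step 1 — V_th is the open-circuit voltage V_A - V_B (nothing connected across the terminals).
Nodal analysis, taking node 2 as the 0 V reference.
Source V1 fixes V_0 = 12 V.
KCL at each unknown node (sum of currents leaving = 0; resistances in Ω):
  Node 1: (V_1 - 12)/160 + (V_1 - 0)/1200 + (V_1 - 0)/300 = 0
Collecting terms: 0.01042 × V_1 = 0.075  =>  V_1 = 7.2 V
V_th = V_1 - V_2 = 7.2 - 0 = 7.2 V
Step 2 — R_th: zero the source — replace V1 by a short circuit (node 2 merges into node 0) — and find the resistance seen between A (node 1) and B (node 0).
Reduce the network between node 1 (A) and node 0 (B) by series/parallel combination:
  Rp1 = R1 ‖ R2 ‖ R3 (parallel, all between nodes 0 and 1) = 1/(1/160 + 1/1200 + 1/300) = 96 Ω
R_th = 96 Ω
I_n = V_th/R_th = 7.2/96 = 0.075 A, and R_n = R_th = 96 Ω

Final answer: I_n = 0.075 A, R_n = 96 Ω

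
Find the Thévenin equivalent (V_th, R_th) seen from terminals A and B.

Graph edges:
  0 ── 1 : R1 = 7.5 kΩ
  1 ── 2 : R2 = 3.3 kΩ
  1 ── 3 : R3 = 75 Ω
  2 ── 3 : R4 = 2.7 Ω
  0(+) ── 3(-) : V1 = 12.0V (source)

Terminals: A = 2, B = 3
Step 1 — V_th is the open-circuit voltage V_A - V_B (nothing connected across the terminals).
Nodal analysis, taking node 3 as the 0 V reference.
Source V1 fixes V_0 = 12 V.
KCL at each unknown node (sum of currents leaving = 0; resistances in Ω):
  Node 1: (V_1 - 12)/7500 + (V_1 - V_2)/3300 + (V_1 - 0)/75 = 0
  Node 2: (V_2 - V_1)/3300 + (V_2 - 0)/2.7 = 0
Collecting terms (coefficients in siemens):
  0.01377·V_1 - 0.000303·V_2 = 0.0016
  0.3707·V_2 - 0.000303·V_1 = 0
Determinant D = (0.01377)(0.3707) - (-0.000303)(-0.000303) = 0.005104
V_1 = [(0.0016)(0.3707) - (-0.000303)(0)]/D = 0.1162 V
V_2 = [(0.01377)(0) - (0.0016)(-0.000303)]/D = 0.00009499 V
V_th = V_2 - V_3 = 0.00009499 - 0 = 0.00009499 V
Step 2 — R_th: zero the source — replace V1 by a short circuit (node 3 merges into node 0) — and find the resistance seen between A (node 2) and B (node 0).
Reduce the network between node 2 (A) and node 0 (B) by series/parallel combination:
  Rp1 = R1 ‖ R3 (parallel, both between nodes 0 and 1) = 1/(1/7500 + 1/75) = 74.26 Ω
  Rs1 = R2 + Rp1 (series, joined only at node 1) = 3300 + 74.26 = 3374 Ω
  Rp2 = R4 ‖ Rs1 (parallel, both between nodes 0 and 2) = 1/(1/2.7 + 1/3374) = 2.698 Ω
R_th = 2.698 Ω

Final answer: V_th = 9.499e-05 V, R_th = 2.698 Ω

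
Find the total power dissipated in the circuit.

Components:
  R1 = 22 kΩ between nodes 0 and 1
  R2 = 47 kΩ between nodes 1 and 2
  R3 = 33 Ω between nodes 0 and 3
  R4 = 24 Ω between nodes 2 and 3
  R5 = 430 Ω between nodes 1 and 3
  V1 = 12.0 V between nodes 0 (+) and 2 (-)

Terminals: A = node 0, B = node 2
Nodal analysis, taking node 2 as the 0 V reference.
Source V1 fixes V_0 = 12 V.
KCL at each unknown node (sum of currents leaving = 0; resistances in Ω):
  Node 1: (V_1 - 12)/22000 + (V_1 - 0)/47000 + (V_1 - V_3)/430 = 0
  Node 3: (V_3 - 12)/33 + (V_3 - 0)/24 + (V_3 - V_1)/430 = 0
Collecting terms (coefficients in siemens):
  0.002392·V_1 - 0.002326·V_3 = 0.0005455
  0.0743·V_3 - 0.002326·V_1 = 0.3636
Determinant D = (0.002392)(0.0743) - (-0.002326)(-0.002326) = 0.0001723
V_1 = [(0.0005455)(0.0743) - (-0.002326)(0.3636)]/D = 5.142 V
V_3 = [(0.002392)(0.3636) - (0.0005455)(-0.002326)]/D = 5.055 V
Power in each resistor, P = (ΔV)²/R:
  P_R1 = (12 - 5.142)²/22000 = 0.002138 W
  P_R2 = (5.142 - 0)²/47000 = 0.0005627 W
  P_R3 = (12 - 5.055)²/33 = 1.461 W
  P_R4 = (0 - 5.055)²/24 = 1.065 W
  P_R5 = (5.142 - 5.055)²/430 = 0.0000176 W
P_total = P_R1 + P_R2 + P_R3 + P_R4 + P_R5 = 2.529 W

Final answer: 2.529 W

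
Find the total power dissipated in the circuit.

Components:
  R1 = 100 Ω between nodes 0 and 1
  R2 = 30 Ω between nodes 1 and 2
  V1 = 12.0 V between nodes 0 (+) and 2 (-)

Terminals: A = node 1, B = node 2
Nodal analysis, taking node 2 as the 0 V reference.
Source V1 fixes V_0 = 12 V.
KCL at each unknown node (sum of currents leaving = 0; resistances in Ω):
  Node 1: (V_1 - 12)/100 + (V_1 - 0)/30 = 0
Collecting terms: 0.04333 × V_1 = 0.12  =>  V_1 = 2.769 V
Power in each resistor, P = (ΔV)²/R:
  P_R1 = (12 - 2.769)²/100 = 0.8521 W
  P_R2 = (2.769 - 0)²/30 = 0.2556 W
P_total = P_R1 + P_R2 = 1.108 W

Final answer: 1.108 W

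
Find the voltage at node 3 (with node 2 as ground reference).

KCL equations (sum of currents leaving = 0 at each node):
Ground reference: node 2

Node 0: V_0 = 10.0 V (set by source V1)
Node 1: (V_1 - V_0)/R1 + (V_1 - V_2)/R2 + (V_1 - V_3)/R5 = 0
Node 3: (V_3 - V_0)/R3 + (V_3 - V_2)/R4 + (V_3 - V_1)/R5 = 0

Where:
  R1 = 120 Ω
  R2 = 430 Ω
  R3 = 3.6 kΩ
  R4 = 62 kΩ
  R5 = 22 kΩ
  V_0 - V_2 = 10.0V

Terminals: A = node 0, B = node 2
Nodal analysis, taking node 2 as the 0 V reference.
Source V1 fixes V_0 = 10 V.
KCL at each unknown node (sum of currents leaving = 0; resistances in Ω):
  Node 1: (V_1 - 10)/120 + (V_1 - 0)/430 + (V_1 - V_3)/22000 = 0
  Node 3: (V_3 - 10)/3600 + (V_3 - 0)/62000 + (V_3 - V_1)/22000 = 0
Collecting terms (coefficients in siemens):
  0.0107·V_1 - 0.00004545·V_3 = 0.08333
  0.0003394·V_3 - 0.00004545·V_1 = 0.002778
Determinant D = (0.0107)(0.0003394) - (-0.00004545)(-0.00004545) = 0.000003631
V_1 = [(0.08333)(0.0003394) - (-0.00004545)(0.002778)]/D = 7.824 V
V_3 = [(0.0107)(0.002778) - (0.08333)(-0.00004545)]/D = 9.233 V
The requested potential is V_3 = 9.233 V.

Final answer: V_3 = 9.233 V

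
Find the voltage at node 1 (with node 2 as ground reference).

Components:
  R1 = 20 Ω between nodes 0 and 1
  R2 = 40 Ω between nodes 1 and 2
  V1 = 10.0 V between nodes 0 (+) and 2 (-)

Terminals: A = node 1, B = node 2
Nodal analysis, taking node 2 as the 0 V reference.
Source V1 fixes V_0 = 10 V.
KCL at each unknown node (sum of currents leaving = 0; resistances in Ω):
  Node 1: (V_1 - 10)/20 + (V_1 - 0)/40 = 0
Collecting terms: 0.075 × V_1 = 0.5  =>  V_1 = 6.667 V
The requested potential is V_1 = 6.667 V.

Final answer: V_1 = 6.667 V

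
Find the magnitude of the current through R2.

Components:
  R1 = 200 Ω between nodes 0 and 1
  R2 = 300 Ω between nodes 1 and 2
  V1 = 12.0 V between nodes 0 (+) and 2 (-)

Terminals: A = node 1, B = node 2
Nodal analysis, taking node 2 as the 0 V reference.
Source V1 fixes V_0 = 12 V.
KCL at each unknown node (sum of currents leaving = 0; resistances in Ω):
  Node 1: (V_1 - 12)/200 + (V_1 - 0)/300 = 0
Collecting terms: 0.008333 × V_1 = 0.06  =>  V_1 = 7.2 V
I_R2 = (V_1 - V_2)/R2 = (7.2 - 0)/300 = 0.024 A
|I_R2| = 0.024 A

Final answer: |I_R2| = 0.024 A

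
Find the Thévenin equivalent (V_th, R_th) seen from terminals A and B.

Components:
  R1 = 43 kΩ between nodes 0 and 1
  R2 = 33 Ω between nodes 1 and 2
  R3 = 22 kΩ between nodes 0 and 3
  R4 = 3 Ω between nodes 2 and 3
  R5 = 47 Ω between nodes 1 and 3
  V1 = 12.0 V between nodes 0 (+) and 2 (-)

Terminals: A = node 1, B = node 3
Step 1 — V_th is the open-circuit voltage V_A - V_B (nothing connected across the terminals).
Nodal analysis, taking node 2 as the 0 V reference.
Source V1 fixes V_0 = 12 V.
KCL at each unknown node (sum of currents leaving = 0; resistances in Ω):
  Node 1: (V_1 - 12)/43000 + (V_1 - 0)/33 + (V_1 - V_3)/47 = 0
  Node 3: (V_3 - 12)/22000 + (V_3 - 0)/3 + (V_3 - V_1)/47 = 0
Collecting terms (coefficients in siemens):
  0.0516·V_1 - 0.02128·V_3 = 0.0002791
  0.3547·V_3 - 0.02128·V_1 = 0.0005455
Determinant D = (0.0516)(0.3547) - (-0.02128)(-0.02128) = 0.01785
V_1 = [(0.0002791)(0.3547) - (-0.02128)(0.0005455)]/D = 0.006195 V
V_3 = [(0.0516)(0.0005455) - (0.0002791)(-0.02128)]/D = 0.00191 V
V_th = V_1 - V_3 = 0.006195 - 0.00191 = 0.004286 V
Step 2 — R_th: zero the source — replace V1 by a short circuit (node 2 merges into node 0) — and find the resistance seen between A (node 1) and B (node 3).
Reduce the network between node 1 (A) and node 3 (B) by series/parallel combination:
  Rp1 = R1 ‖ R2 (parallel, both between nodes 0 and 1) = 1/(1/43000 + 1/33) = 32.97 Ω
  Rp2 = R3 ‖ R4 (parallel, both between nodes 0 and 3) = 1/(1/22000 + 1/3) = 3 Ω
  Rs1 = Rp1 + Rp2 (series, joined only at node 0) = 32.97 + 3 = 35.97 Ω
  Rp3 = R5 ‖ Rs1 (parallel, both between nodes 1 and 3) = 1/(1/47 + 1/35.97) = 20.38 Ω
R_th = 20.38 Ω

Final answer: V_th = 0.004286 V, R_th = 20.38 Ω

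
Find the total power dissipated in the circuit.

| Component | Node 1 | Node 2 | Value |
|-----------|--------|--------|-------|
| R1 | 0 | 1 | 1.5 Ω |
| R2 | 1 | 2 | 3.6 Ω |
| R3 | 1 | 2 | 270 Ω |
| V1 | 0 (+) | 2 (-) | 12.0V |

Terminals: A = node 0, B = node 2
Nodal analysis, taking node 2 as the 0 V reference.
Source V1 fixes V_0 = 12 V.
KCL at each unknown node (sum of currents leaving = 0; resistances in Ω):
  Node 1: (V_1 - 12)/1.5 + (V_1 - 0)/3.6 + (V_1 - 0)/270 = 0
Collecting terms: 0.9481 × V_1 = 8  =>  V_1 = 8.438 V
Power in each resistor, P = (ΔV)²/R:
  P_R1 = (12 - 8.438)²/1.5 = 8.461 W
  P_R2 = (8.438 - 0)²/3.6 = 19.78 W
  P_R3 = (8.438 - 0)²/270 = 0.2637 W
P_total = P_R1 + P_R2 + P_R3 = 28.5 W

Final answer: 28.5 W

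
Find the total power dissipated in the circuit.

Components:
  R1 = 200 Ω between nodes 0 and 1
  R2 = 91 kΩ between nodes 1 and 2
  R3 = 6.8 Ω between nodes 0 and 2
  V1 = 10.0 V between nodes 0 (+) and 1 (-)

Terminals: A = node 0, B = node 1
Nodal analysis, taking node 1 as the 0 V reference.
Source V1 fixes V_0 = 10 V.
KCL at each unknown node (sum of currents leaving = 0; resistances in Ω):
  Node 2: (V_2 - 0)/91000 + (V_2 - 10)/6.8 = 0
Collecting terms: 0.1471 × V_2 = 1.471  =>  V_2 = 9.999 V
Power in each resistor, P = (ΔV)²/R:
  P_R1 = (10 - 0)²/200 = 0.5 W
  P_R2 = (0 - 9.999)²/91000 = 0.001099 W
  P_R3 = (10 - 9.999)²/6.8 = 0.0000000821 W
P_total = P_R1 + P_R2 + P_R3 = 0.5011 W

Final answer: 0.5011 W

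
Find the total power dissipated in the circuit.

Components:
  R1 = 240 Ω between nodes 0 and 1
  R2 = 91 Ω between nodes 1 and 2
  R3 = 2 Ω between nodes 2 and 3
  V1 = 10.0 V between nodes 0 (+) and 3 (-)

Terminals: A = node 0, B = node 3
Nodal analysis, taking node 3 as the 0 V reference.
Source V1 fixes V_0 = 10 V.
KCL at each unknown node (sum of currents leaving = 0; resistances in Ω):
  Node 1: (V_1 - 10)/240 + (V_1 - V_2)/91 = 0
  Node 2: (V_2 - V_1)/91 + (V_2 - 0)/2 = 0
Collecting terms (coefficients in siemens):
  0.01516·V_1 - 0.01099·V_2 = 0.04167
  0.511·V_2 - 0.01099·V_1 = 0
Determinant D = (0.01516)(0.511) - (-0.01099)(-0.01099) = 0.007624
V_1 = [(0.04167)(0.511) - (-0.01099)(0)]/D = 2.793 V
V_2 = [(0.01516)(0) - (0.04167)(-0.01099)]/D = 0.06006 V
Power in each resistor, P = (ΔV)²/R:
  P_R1 = (10 - 2.793)²/240 = 0.2164 W
  P_R2 = (2.793 - 0.06006)²/91 = 0.08206 W
  P_R3 = (0.06006 - 0)²/2 = 0.001804 W
P_total = P_R1 + P_R2 + P_R3 = 0.3003 W

Final answer: 0.3003 W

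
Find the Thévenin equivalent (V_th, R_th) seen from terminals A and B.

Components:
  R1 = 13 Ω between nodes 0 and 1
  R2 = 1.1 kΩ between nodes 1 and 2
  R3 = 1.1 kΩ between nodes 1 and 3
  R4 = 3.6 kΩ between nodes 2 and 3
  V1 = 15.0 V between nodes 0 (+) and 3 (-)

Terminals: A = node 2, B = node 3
Step 1 — V_th is the open-circuit voltage V_A - V_B (nothing connected across the terminals).
Nodal analysis, taking node 3 as the 0 V reference.
Source V1 fixes V_0 = 15 V.
KCL at each unknown node (sum of currents leaving = 0; resistances in Ω):
  Node 1: (V_1 - 15)/13 + (V_1 - V_2)/1100 + (V_1 - 0)/1100 = 0
  Node 2: (V_2 - V_1)/1100 + (V_2 - 0)/3600 = 0
Collecting terms (coefficients in siemens):
  0.07874·V_1 - 0.0009091·V_2 = 1.154
  0.001187·V_2 - 0.0009091·V_1 = 0
Determinant D = (0.07874)(0.001187) - (-0.0009091)(-0.0009091) = 0.00009263
V_1 = [(1.154)(0.001187) - (-0.0009091)(0)]/D = 14.78 V
V_2 = [(0.07874)(0) - (1.154)(-0.0009091)]/D = 11.32 V
V_th = V_2 - V_3 = 11.32 - 0 = 11.32 V
Step 2 — R_th: zero the source — replace V1 by a short circuit (node 3 merges into node 0) — and find the resistance seen between A (node 2) and B (node 0).
Reduce the network between node 2 (A) and node 0 (B) by series/parallel combination:
  Rp1 = R1 ‖ R3 (parallel, both between nodes 0 and 1) = 1/(1/13 + 1/1100) = 12.85 Ω
  Rs1 = R2 + Rp1 (series, joined only at node 1) = 1100 + 12.85 = 1113 Ω
  Rp2 = R4 ‖ Rs1 (parallel, both between nodes 0 and 2) = 1/(1/3600 + 1/1113) = 850.1 Ω
R_th = 850.1 Ω

Final answer: V_th = 11.32 V, R_th = 850.1 Ω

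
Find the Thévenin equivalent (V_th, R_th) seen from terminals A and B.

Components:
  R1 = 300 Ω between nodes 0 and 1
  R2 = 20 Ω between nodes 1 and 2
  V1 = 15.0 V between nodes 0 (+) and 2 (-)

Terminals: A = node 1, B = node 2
Step 1 — V_th is the open-circuit voltage V_A - V_B (nothing connected across the terminals).
Nodal analysis, taking node 2 as the 0 V reference.
Source V1 fixes V_0 = 15 V.
KCL at each unknown node (sum of currents leaving = 0; resistances in Ω):
  Node 1: (V_1 - 15)/300 + (V_1 - 0)/20 = 0
Collecting terms: 0.05333 × V_1 = 0.05  =>  V_1 = 0.9375 V
V_th = V_1 - V_2 = 0.9375 - 0 = 0.9375 V
Step 2 — R_th: zero the source — replace V1 by a short circuit (node 2 merges into node 0) — and find the resistance seen between A (node 1) and B (node 0).
Reduce the network between node 1 (A) and node 0 (B) by series/parallel combination:
  Rp1 = R1 ‖ R2 (parallel, both between nodes 0 and 1) = 1/(1/300 + 1/20) = 18.75 Ω
R_th = 18.75 Ω

Final answer: V_th = 0.9375 V, R_th = 18.75 Ω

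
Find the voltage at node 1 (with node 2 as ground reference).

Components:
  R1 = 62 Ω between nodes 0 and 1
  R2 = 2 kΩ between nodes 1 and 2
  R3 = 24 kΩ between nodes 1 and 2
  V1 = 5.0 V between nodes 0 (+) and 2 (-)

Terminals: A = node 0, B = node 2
Nodal analysis, taking node 2 as the 0 V reference.
Source V1 fixes V_0 = 5 V.
KCL at each unknown node (sum of currents leaving = 0; resistances in Ω):
  Node 1: (V_1 - 5)/62 + (V_1 - 0)/2000 + (V_1 - 0)/24000 = 0
Collecting terms: 0.01667 × V_1 = 0.08065  =>  V_1 = 4.838 V
The requested potential is V_1 = 4.838 V.

Final answer: V_1 = 4.838 V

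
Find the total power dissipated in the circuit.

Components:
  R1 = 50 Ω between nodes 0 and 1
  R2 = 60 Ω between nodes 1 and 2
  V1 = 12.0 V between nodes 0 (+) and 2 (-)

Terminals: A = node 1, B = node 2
Nodal analysis, taking node 2 as the 0 V reference.
Source V1 fixes V_0 = 12 V.
KCL at each unknown node (sum of currents leaving = 0; resistances in Ω):
  Node 1: (V_1 - 12)/50 + (V_1 - 0)/60 = 0
Collecting terms: 0.03667 × V_1 = 0.24  =>  V_1 = 6.545 V
Power in each resistor, P = (ΔV)²/R:
  P_R1 = (12 - 6.545)²/50 = 0.595 W
  P_R2 = (6.545 - 0)²/60 = 0.714 W
P_total = P_R1 + P_R2 = 1.309 W

Final answer: 1.309 W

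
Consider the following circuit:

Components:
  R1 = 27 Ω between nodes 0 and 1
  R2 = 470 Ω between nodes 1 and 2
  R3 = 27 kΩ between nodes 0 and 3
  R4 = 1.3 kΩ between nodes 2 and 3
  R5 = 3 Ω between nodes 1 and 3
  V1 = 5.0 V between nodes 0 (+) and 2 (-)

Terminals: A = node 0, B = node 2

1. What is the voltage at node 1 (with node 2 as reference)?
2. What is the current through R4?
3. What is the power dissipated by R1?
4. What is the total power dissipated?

Nodal analysis, taking node 2 as the 0 V reference.
Source V1 fixes V_0 = 5 V.
KCL at each unknown node (sum of currents leaving = 0; resistances in Ω):
  Node 1: (V_1 - 5)/27 + (V_1 - 0)/470 + (V_1 - V_3)/3 = 0
  Node 3: (V_3 - 5)/27000 + (V_3 - 0)/1300 + (V_3 - V_1)/3 = 0
Collecting terms (coefficients in siemens):
  0.3725·V_1 - 0.3333·V_3 = 0.1852
  0.3341·V_3 - 0.3333·V_1 = 0.0001852
Determinant D = (0.3725)(0.3341) - (-0.3333)(-0.3333) = 0.01336
V_1 = [(0.1852)(0.3341) - (-0.3333)(0.0001852)]/D = 4.638 V
V_3 = [(0.3725)(0.0001852) - (0.1852)(-0.3333)]/D = 4.627 V
Part 1:
  Read off the nodal solution: V_1 = 4.638 V
Part 2:
  I_R4 = (V_2 - V_3)/R4 = (0 - 4.627)/1300 = -0.003559 A
  Magnitude: I_R4 = 0.003559 A
Part 3:
  I_R1 = (V_0 - V_1)/R1 = (5 - 4.638)/27 = 0.01341 A
  P_R1 = I_R1² × R1 = (0.01341)² × 27 = 0.004858 W
Part 4:
  Power in each resistor, P = (ΔV)²/R:
    P_R1 = (5 - 4.638)²/27 = 0.004858 W
    P_R2 = (4.638 - 0)²/470 = 0.04577 W
    P_R3 = (5 - 4.627)²/27000 = 0.000005147 W
    P_R4 = (0 - 4.627)²/1300 = 0.01647 W
    P_R5 = (4.638 - 4.627)²/3 = 0.00003771 W
  P_total = P_R1 + P_R2 + P_R3 + P_R4 + P_R5 = 0.06714 W

Final answers:
1. V_1 = 4.638 V
2. I_R4 = 0.003559 A
3. P_R1 = 0.004858 W
4. P_total = 0.06714 W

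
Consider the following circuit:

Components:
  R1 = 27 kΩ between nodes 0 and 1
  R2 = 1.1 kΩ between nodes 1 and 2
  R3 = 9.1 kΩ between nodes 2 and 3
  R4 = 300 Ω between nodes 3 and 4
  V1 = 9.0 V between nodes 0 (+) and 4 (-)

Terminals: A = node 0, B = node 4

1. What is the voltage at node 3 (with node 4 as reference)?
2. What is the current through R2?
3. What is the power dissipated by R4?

Nodal analysis, taking node 4 as the 0 V reference.
Source V1 fixes V_0 = 9 V.
KCL at each unknown node (sum of currents leaving = 0; resistances in Ω):
  Node 1: (V_1 - 9)/27000 + (V_1 - V_2)/1100 = 0
  Node 2: (V_2 - V_1)/1100 + (V_2 - V_3)/9100 = 0
  Node 3: (V_3 - V_2)/9100 + (V_3 - 0)/300 = 0
Collecting terms (coefficients in siemens):
  0.0009461·V_1 - 0.0009091·V_2 = 0.0003333
  0.001019·V_2 - 0.0009091·V_1 - 0.0001099·V_3 = 0
  0.003443·V_3 - 0.0001099·V_2 = 0
Solving these 3 simultaneous equations (Gaussian elimination) gives:
  V_1 = 2.52 V, V_2 = 2.256 V, V_3 = 0.072 V
Part 1:
  Read off the nodal solution: V_3 = 0.072 V
Part 2:
  I_R2 = (V_1 - V_2)/R2 = (2.52 - 2.256)/1100 = 0.00024 A
  Magnitude: I_R2 = 0.00024 A
Part 3:
  I_R4 = (V_3 - V_4)/R4 = (0.072 - 0)/300 = 0.00024 A
  P_R4 = I_R4² × R4 = (0.00024)² × 300 = 0.00001728 W

Final answers:
1. V_3 = 0.072 V
2. I_R2 = 0.00024 A
3. P_R4 = 1.728e-05 W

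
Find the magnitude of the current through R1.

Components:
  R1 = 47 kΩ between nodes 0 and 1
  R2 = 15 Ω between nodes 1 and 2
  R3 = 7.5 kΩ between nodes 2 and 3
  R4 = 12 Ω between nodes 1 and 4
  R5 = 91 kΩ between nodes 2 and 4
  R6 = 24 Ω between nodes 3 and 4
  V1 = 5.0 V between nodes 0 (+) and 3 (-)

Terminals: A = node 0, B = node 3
Nodal analysis, taking node 3 as the 0 V reference.
Source V1 fixes V_0 = 5 V.
KCL at each unknown node (sum of currents leaving = 0; resistances in Ω):
  Node 1: (V_1 - 5)/47000 + (V_1 - V_2)/15 + (V_1 - V_4)/12 = 0
  Node 2: (V_2 - V_1)/15 + (V_2 - 0)/7500 + (V_2 - V_4)/91000 = 0
  Node 4: (V_4 - V_1)/12 + (V_4 - V_2)/91000 + (V_4 - 0)/24 = 0
Collecting terms (coefficients in siemens):
  0.15·V_1 - 0.06667·V_2 - 0.08333·V_4 = 0.0001064
  0.06681·V_2 - 0.06667·V_1 - 0.00001099·V_4 = 0
  0.125·V_4 - 0.08333·V_1 - 0.00001099·V_2 = 0
Solving these 3 simultaneous equations (Gaussian elimination) gives:
  V_1 = 0.003808 V, V_2 = 0.003801 V, V_4 = 0.002539 V
I_R1 = (V_0 - V_1)/R1 = (5 - 0.003808)/47000 = 0.0001063 A
|I_R1| = 0.0001063 A

Final answer: |I_R1| = 0.0001063 A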